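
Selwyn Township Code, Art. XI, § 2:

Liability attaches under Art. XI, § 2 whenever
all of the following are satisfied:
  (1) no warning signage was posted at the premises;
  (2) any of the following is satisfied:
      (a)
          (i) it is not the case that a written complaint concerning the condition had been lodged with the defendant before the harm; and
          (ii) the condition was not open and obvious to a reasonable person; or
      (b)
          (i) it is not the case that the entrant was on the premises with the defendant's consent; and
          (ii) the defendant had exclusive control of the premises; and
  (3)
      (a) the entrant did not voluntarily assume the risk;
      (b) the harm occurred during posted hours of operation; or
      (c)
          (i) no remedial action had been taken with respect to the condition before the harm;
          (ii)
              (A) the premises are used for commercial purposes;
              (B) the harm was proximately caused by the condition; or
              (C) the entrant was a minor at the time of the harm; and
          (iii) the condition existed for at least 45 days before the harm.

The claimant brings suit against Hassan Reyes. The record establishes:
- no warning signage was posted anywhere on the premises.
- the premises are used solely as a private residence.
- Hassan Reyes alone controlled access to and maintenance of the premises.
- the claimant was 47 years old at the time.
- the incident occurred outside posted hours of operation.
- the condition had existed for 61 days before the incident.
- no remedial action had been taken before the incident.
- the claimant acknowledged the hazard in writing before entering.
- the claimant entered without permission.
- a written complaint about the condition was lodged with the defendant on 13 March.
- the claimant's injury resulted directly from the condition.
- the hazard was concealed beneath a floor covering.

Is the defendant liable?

Yes — liable.

(1) no signage posted — holds.
(i) not (complaint lodged) — not met.
(ii) not open/obvious — holds.
(a): F AND T → false.
(i) not (consent to enter) — satisfied.
(ii) exclusive control — satisfied.
(b) = T AND T = true.
(2) = F OR T = true.
(a) no assumed risk — not met.
(b) during posted hours — fails.
(i) no remedial action — satisfied.
(A) commercial use — not satisfied.
(B) proximate cause — holds.
(C) entrant a minor — not satisfied.
(ii) = F OR T OR F = true.
(iii) condition ≥45 days old — met.
(c): T AND T AND T → true.
(3): F OR F OR T → true.
So Overall is satisfied (T AND T AND T).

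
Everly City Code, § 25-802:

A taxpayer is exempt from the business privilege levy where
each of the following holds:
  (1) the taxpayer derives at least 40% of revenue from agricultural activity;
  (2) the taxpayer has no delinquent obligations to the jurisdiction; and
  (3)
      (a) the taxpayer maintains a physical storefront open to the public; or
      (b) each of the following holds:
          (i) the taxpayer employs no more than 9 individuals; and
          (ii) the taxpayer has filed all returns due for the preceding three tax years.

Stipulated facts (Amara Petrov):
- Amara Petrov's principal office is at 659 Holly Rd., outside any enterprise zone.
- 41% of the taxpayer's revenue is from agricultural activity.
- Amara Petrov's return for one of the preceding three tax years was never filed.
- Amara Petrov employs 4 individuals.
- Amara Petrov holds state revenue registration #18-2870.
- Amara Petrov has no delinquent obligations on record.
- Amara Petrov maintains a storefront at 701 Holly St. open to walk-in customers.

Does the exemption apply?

(1) ≥40% agricultural — holds.
(2) no delinquency — holds.
(a) has storefront — satisfied.
(i) ≤ 9 employees — holds.
(ii) returns current — fails.
(b) = T AND F = false.
(3): T OR F → true.
Overall = T AND T AND T = true.

Yes — exempt.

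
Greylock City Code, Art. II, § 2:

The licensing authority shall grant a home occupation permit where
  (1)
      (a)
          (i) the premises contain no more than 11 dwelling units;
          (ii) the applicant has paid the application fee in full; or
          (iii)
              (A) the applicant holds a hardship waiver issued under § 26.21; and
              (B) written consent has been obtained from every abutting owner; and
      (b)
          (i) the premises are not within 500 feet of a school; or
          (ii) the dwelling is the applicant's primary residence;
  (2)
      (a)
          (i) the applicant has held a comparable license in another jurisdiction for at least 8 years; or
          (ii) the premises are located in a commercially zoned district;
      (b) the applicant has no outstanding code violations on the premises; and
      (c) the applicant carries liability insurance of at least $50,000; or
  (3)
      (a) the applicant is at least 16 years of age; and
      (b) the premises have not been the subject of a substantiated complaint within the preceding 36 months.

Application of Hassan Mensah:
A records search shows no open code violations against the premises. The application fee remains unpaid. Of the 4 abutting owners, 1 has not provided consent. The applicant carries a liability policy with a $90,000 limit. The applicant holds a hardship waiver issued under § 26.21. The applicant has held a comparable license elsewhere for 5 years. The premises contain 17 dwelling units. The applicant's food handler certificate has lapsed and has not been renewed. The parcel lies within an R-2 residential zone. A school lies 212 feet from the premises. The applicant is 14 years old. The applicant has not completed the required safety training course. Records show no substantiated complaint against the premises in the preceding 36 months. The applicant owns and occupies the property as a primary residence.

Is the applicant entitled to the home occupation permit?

No — denied.

(i) ≤ 11 units — not satisfied.
(ii) fee paid — fails.
(A) hardship waiver — satisfied.
(B) all abutters consent — fails.
(iii) = T AND F = false.
(a) = F OR F OR F = false.
(i) ≥500 ft from school — fails.
(ii) primary residence — satisfied.
(b) = F OR T = true.
(1): F AND T → false.
(i) prior license ≥ 8 yr — not met.
(ii) commercially zoned — not satisfied.
(a) = F OR F = false.
(b) no code violations — satisfied.
(c) insurance ≥ $50,000 — satisfied.
So (2) is not satisfied (F AND T AND T).
(a) age ≥ 16 — not satisfied.
(b) no complaint in 36 mo. — satisfied.
(3): F AND T → false.
Overall: F OR F OR F → false.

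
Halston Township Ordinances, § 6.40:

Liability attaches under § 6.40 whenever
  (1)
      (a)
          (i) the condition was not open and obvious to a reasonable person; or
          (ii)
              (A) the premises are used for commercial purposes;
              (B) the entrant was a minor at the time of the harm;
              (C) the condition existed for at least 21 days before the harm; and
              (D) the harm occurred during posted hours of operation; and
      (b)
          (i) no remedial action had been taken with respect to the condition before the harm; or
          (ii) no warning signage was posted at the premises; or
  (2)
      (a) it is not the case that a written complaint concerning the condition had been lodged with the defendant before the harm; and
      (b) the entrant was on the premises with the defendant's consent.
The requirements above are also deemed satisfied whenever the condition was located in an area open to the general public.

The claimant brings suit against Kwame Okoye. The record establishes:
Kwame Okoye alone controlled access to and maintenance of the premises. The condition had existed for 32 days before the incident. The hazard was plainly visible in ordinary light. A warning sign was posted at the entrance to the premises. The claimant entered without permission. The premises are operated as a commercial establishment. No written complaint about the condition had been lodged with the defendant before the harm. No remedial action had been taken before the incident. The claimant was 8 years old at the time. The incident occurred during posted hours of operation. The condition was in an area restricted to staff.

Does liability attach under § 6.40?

(i) not open/obvious — not met.
(A) commercial use — met.
(B) entrant a minor — met.
(C) condition ≥21 days old — holds.
(D) during posted hours — holds.
(ii) = T AND T AND T AND T = true.
(a) = F OR T = true.
(i) no remedial action — holds.
(ii) no signage posted — not met.
(b): T OR F → true.
(1) = T AND T = true.
(a) not (complaint lodged) — satisfied.
(b) consent to enter — not met.
(2) = T AND F = false.
Overall = T OR F = true.
Exception (public area) — not satisfied.
Result: main true OR exception false → true.

Yes — liable.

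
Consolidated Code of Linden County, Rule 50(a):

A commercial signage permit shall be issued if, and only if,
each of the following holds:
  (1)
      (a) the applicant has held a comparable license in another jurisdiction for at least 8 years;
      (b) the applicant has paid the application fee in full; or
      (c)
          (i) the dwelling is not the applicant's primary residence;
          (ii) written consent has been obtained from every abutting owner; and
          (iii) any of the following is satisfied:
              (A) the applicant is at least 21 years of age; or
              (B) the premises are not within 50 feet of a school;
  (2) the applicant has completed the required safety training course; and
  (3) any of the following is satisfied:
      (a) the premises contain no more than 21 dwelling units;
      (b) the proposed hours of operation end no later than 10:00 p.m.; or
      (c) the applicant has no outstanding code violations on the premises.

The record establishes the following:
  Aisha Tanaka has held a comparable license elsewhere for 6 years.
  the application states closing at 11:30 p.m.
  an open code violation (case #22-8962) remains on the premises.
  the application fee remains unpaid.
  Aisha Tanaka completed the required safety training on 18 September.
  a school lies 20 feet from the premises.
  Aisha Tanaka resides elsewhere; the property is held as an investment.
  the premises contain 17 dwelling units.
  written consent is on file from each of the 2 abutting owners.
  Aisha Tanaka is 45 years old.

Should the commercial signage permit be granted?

Yes — granted.

(a) prior license ≥ 8 yr — not satisfied.
(b) fee paid — fails.
(i) not (primary residence) — met.
(ii) all abutters consent — holds.
(A) age ≥ 21 — holds.
(B) ≥50 ft from school — fails.
So (iii) is satisfied (T OR F).
(c): T AND T AND T → true.
(1): F OR F OR T → true.
(2) safety training — satisfied.
(a) ≤ 21 units — satisfied.
(b) closes by 10 p.m. — not satisfied.
(c) no code violations — not met.
(3) = T OR F OR F = true.
Overall = T AND T AND T = true.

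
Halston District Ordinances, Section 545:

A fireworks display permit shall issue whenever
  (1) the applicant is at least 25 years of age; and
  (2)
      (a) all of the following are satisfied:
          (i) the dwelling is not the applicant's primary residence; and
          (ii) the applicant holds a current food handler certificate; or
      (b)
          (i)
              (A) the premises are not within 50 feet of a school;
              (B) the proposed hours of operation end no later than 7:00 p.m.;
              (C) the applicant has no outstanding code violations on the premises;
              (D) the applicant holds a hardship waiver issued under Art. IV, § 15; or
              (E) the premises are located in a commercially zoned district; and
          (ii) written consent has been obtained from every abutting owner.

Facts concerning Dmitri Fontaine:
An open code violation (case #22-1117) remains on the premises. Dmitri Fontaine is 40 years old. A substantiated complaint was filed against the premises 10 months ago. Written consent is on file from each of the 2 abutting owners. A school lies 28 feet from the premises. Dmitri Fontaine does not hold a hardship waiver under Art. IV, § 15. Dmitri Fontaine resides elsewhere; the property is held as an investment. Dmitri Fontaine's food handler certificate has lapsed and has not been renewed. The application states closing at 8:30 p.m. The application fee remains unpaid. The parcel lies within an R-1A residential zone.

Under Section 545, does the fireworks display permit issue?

(1) age ≥ 25 — satisfied.
(i) not (primary residence) — satisfied.
(ii) food handler cert. — fails.
(a) = T AND F = false.
(A) ≥50 ft from school — not satisfied.
(B) closes by 7 p.m. — not met.
(C) no code violations — not met.
(D) hardship waiver — fails.
(E) commercially zoned — fails.
(i): F OR F OR F OR F OR F → false.
(ii) all abutters consent — satisfied.
So (b) is not satisfied (F AND T).
So (2) is not satisfied (F OR F).
So Overall is not satisfied (T AND F).

No — denied.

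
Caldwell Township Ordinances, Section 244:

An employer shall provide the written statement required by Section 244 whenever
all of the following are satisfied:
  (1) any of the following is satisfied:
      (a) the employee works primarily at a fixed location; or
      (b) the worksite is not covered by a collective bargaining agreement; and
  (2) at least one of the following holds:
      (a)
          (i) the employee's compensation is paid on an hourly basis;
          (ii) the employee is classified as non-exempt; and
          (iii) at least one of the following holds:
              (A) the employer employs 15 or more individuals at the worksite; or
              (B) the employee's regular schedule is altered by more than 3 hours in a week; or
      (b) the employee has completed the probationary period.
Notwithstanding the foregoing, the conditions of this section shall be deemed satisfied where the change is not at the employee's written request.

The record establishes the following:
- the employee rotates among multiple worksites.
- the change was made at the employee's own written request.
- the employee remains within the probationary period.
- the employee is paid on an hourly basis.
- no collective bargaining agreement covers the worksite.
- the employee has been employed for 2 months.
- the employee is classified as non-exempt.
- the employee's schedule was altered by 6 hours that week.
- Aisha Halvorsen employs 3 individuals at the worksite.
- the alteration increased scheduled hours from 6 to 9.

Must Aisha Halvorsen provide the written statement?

(a) fixed location — not satisfied.
(b) no CBA — holds.
(1) = F OR T = true.
(i) hourly-paid — satisfied.
(ii) non-exempt — holds.
(A) ≥ 15 at site — fails.
(B) schedule shift > 3h — holds.
(iii) = F OR T = true.
(a) = T AND T AND T = true.
(b) past probation — not met.
(2) = T OR F = true.
So Overall is satisfied (T AND T).
Exception (not employee-requested) — not satisfied.
Result: main true OR exception false → true.

Yes — required.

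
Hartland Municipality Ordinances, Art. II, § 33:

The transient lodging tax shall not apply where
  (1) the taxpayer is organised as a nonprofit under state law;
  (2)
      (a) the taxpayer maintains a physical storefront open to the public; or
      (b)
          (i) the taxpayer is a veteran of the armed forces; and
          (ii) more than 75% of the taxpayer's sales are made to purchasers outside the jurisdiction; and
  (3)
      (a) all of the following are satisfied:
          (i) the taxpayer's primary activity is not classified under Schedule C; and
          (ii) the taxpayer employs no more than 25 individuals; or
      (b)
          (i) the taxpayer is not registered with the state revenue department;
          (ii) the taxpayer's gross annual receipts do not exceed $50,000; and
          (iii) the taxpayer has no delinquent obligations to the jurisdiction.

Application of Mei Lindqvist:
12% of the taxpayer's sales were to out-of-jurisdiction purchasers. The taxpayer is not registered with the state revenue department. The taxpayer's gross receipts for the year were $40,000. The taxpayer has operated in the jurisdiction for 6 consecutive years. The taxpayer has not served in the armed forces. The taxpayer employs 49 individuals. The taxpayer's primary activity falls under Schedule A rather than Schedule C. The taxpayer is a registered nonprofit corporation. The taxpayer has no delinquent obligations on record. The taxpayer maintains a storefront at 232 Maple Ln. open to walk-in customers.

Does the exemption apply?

Yes — exempt.

(1) nonprofit — holds.
(a) has storefront — met.
(i) veteran — fails.
(ii) >75% out-of-jur. sales — fails.
So (b) is not satisfied (F AND F).
So (2) is satisfied (T OR F).
(i) not (Schedule C activity) — satisfied.
(ii) ≤ 25 employees — fails.
(a) = T AND F = false.
(i) not (state-registered) — met.
(ii) receipts ≤ $50,000 — met.
(iii) no delinquency — holds.
(b): T AND T AND T → true.
So (3) is satisfied (F OR T).
So Overall is satisfied (T AND T AND T).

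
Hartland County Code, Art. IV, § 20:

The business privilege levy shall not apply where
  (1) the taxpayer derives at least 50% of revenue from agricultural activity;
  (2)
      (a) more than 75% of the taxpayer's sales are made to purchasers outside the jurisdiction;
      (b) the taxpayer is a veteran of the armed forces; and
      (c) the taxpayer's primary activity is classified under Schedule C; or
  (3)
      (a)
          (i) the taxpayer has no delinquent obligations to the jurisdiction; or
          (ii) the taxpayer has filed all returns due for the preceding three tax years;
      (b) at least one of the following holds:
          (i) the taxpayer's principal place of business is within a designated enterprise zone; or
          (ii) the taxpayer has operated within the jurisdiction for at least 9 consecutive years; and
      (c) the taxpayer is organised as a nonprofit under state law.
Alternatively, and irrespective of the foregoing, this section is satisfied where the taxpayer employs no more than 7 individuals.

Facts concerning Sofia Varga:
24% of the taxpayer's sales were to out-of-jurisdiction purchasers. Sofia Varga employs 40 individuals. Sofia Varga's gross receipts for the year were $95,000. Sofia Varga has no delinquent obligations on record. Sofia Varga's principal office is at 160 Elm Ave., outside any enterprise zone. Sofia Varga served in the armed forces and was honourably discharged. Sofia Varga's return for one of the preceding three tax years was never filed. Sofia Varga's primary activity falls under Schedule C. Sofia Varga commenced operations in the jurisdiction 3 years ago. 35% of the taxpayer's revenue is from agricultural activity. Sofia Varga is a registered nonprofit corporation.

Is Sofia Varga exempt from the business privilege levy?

No — not exempt.

(1) ≥50% agricultural — not satisfied.
(a) >75% out-of-jur. sales — not satisfied.
(b) veteran — met.
(c) Schedule C activity — holds.
(2): F AND T AND T → false.
(i) no delinquency — holds.
(ii) returns current — not met.
(a) = T OR F = true.
(i) in enterprise zone — not met.
(ii) ≥ 9 yrs in jurisdiction — fails.
(b): F OR F → false.
(c) nonprofit — satisfied.
(3): T AND F AND T → false.
So Overall is not satisfied (F OR F OR F).
Exception (≤ 7 employees) — not satisfied.
Result: main false OR exception false → false.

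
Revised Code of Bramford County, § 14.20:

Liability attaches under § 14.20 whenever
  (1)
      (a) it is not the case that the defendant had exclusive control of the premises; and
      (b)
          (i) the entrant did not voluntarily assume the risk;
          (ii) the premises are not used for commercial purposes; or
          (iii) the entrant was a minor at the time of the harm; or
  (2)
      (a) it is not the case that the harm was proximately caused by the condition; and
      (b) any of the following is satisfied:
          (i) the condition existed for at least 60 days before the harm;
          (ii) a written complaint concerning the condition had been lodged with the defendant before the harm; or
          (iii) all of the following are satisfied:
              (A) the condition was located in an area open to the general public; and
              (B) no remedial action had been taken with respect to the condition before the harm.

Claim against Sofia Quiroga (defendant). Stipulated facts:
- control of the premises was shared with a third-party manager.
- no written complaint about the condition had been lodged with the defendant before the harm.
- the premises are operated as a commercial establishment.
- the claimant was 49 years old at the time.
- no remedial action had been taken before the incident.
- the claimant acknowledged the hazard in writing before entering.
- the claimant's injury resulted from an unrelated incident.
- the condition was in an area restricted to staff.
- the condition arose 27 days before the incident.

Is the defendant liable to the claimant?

(a) not (exclusive control) — met.
(i) no assumed risk — not satisfied.
(ii) not (commercial use) — fails.
(iii) entrant a minor — not satisfied.
So (b) is not satisfied (F OR F OR F).
(1): T AND F → false.
(a) not (proximate cause) — satisfied.
(i) condition ≥60 days old — not satisfied.
(ii) complaint lodged — not satisfied.
(A) public area — not satisfied.
(B) no remedial action — met.
So (iii) is not satisfied (F AND T).
(b) = F OR F OR F = false.
(2) = T AND F = false.
Overall = F OR F = false.

No — not liable.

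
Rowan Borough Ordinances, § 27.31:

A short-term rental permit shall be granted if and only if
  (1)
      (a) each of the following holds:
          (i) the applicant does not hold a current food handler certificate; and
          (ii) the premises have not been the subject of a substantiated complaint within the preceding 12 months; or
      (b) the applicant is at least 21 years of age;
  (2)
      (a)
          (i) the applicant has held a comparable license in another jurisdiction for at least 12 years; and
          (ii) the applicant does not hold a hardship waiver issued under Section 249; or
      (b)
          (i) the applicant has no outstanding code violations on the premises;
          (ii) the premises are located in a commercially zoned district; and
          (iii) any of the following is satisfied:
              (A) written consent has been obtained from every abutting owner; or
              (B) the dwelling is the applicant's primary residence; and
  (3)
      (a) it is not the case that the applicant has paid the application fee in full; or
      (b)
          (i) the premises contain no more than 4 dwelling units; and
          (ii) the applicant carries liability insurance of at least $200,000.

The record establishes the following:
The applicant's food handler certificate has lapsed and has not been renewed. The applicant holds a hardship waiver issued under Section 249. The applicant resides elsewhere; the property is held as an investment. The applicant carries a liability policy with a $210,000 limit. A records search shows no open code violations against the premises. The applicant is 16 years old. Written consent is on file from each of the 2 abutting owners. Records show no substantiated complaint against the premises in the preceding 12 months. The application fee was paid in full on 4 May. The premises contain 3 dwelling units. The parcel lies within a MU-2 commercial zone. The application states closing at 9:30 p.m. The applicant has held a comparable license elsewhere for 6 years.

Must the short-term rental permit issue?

Yes — granted.

(i) not (food handler cert.) — met.
(ii) no complaint in 12 mo. — satisfied.
(a): T AND T → true.
(b) age ≥ 21 — fails.
So (1) is satisfied (T OR F).
(i) prior license ≥ 12 yr — not met.
(ii) not (hardship waiver) — not satisfied.
(a) = F AND F = false.
(i) no code violations — met.
(ii) commercially zoned — holds.
(A) all abutters consent — met.
(B) primary residence — not satisfied.
(iii): T OR F → true.
(b): T AND T AND T → true.
(2): F OR T → true.
(a) not (fee paid) — not satisfied.
(i) ≤ 4 units — satisfied.
(ii) insurance ≥ $200,000 — holds.
(b) = T AND T = true.
(3) = F OR T = true.
Overall = T AND T AND T = true.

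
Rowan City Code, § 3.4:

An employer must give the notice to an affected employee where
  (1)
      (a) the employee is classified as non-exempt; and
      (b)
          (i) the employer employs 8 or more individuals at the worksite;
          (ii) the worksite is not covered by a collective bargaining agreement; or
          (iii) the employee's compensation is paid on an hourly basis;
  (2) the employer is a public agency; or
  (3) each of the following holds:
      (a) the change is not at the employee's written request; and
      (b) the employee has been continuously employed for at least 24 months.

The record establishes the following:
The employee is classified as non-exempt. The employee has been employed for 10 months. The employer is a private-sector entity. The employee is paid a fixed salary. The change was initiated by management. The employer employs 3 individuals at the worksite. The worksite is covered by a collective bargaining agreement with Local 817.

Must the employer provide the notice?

(a) non-exempt — holds.
(i) ≥ 8 at site — not satisfied.
(ii) no CBA — not satisfied.
(iii) hourly-paid — not met.
(b): F OR F OR F → false.
So (1) is not satisfied (T AND F).
(2) public agency — fails.
(a) not employee-requested — satisfied.
(b) tenure ≥ 24 mo. — not satisfied.
(3): T AND F → false.
So Overall is not satisfied (F OR F OR F).

No — not required.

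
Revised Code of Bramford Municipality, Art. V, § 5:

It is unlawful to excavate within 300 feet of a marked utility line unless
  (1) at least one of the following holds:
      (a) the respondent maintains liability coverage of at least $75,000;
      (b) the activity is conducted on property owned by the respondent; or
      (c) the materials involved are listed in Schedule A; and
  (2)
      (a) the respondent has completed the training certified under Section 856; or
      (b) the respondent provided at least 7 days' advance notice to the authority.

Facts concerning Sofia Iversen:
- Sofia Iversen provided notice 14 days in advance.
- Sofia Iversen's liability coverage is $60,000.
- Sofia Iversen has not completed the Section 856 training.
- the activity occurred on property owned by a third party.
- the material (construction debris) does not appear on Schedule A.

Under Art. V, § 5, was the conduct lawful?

(a) coverage ≥ $75,000 — not met.
(b) own property — not satisfied.
(c) Schedule A material — not met.
(1): F OR F OR F → false.
(a) training certified — fails.
(b) ≥7 days' notice — satisfied.
(2): F OR T → true.
So Overall is not satisfied (F AND T).

No — unlawful.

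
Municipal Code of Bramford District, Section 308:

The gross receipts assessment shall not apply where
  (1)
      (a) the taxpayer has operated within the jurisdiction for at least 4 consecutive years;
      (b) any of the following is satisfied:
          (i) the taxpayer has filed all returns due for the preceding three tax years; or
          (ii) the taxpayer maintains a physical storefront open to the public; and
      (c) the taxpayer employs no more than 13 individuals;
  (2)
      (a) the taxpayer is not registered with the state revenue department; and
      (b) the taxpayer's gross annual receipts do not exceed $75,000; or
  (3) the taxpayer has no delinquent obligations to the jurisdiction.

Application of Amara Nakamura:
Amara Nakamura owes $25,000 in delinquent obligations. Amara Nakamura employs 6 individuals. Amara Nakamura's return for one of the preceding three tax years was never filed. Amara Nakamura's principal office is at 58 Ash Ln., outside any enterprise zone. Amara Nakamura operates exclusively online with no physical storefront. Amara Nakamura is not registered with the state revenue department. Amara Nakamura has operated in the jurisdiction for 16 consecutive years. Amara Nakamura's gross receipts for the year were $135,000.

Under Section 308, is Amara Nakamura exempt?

(a) ≥ 4 yrs in jurisdiction — met.
(i) returns current — not met.
(ii) has storefront — not met.
(b) = F OR F = false.
(c) ≤ 13 employees — satisfied.
So (1) is not satisfied (T AND F AND T).
(a) not (state-registered) — satisfied.
(b) receipts ≤ $75,000 — fails.
(2): T AND F → false.
(3) no delinquency — fails.
Overall = F OR F OR F = false.

No — not exempt.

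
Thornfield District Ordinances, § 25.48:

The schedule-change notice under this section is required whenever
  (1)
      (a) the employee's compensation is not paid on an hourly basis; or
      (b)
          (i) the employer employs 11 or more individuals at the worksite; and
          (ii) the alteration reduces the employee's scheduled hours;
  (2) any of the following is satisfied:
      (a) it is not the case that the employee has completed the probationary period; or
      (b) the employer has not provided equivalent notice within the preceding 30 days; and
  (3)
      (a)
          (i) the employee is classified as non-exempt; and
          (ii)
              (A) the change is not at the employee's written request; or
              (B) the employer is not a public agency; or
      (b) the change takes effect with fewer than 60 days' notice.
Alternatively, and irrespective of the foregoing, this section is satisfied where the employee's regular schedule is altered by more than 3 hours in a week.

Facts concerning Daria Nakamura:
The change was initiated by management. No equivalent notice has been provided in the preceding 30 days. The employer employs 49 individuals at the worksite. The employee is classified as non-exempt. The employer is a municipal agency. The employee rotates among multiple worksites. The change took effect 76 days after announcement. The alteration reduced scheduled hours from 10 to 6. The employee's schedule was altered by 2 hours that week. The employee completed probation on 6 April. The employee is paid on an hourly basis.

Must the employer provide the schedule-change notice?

(a) not (hourly-paid) — fails.
(i) ≥ 11 at site — satisfied.
(ii) hours reduced — satisfied.
So (b) is satisfied (T AND T).
So (1) is satisfied (F OR T).
(a) not (past probation) — not satisfied.
(b) no recent notice — met.
So (2) is satisfied (F OR T).
(i) non-exempt — met.
(A) not employee-requested — satisfied.
(B) not (public agency) — not met.
So (ii) is satisfied (T OR F).
So (a) is satisfied (T AND T).
(b) < 60 days' notice — not met.
(3) = T OR F = true.
So Overall is satisfied (T AND T AND T).
Exception (schedule shift > 3h) — not satisfied.
Result: main true OR exception false → true.

Yes — required.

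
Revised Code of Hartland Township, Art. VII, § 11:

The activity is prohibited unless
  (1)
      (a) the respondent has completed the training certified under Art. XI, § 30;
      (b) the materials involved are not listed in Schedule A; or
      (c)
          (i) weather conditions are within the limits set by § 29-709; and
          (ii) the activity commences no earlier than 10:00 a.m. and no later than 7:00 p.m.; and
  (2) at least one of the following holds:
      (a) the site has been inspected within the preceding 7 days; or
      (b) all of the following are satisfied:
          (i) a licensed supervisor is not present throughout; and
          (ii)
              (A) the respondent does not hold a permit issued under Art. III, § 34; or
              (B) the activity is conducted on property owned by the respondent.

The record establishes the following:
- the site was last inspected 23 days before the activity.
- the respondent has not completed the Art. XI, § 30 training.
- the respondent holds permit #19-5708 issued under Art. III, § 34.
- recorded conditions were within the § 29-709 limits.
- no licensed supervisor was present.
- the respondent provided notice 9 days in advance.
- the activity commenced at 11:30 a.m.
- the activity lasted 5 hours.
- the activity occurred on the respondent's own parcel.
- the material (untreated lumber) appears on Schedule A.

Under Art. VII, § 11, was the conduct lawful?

Yes — lawful.

(a) training certified — not met.
(b) not (Schedule A material) — not met.
(i) weather ok — holds.
(ii) start within hours — holds.
(c): T AND T → true.
(1): F OR F OR T → true.
(a) site inspected — not satisfied.
(i) not (supervisor present) — holds.
(A) not (holds permit) — not satisfied.
(B) own property — holds.
So (ii) is satisfied (F OR T).
So (b) is satisfied (T AND T).
(2) = F OR T = true.
Overall = T AND T = true.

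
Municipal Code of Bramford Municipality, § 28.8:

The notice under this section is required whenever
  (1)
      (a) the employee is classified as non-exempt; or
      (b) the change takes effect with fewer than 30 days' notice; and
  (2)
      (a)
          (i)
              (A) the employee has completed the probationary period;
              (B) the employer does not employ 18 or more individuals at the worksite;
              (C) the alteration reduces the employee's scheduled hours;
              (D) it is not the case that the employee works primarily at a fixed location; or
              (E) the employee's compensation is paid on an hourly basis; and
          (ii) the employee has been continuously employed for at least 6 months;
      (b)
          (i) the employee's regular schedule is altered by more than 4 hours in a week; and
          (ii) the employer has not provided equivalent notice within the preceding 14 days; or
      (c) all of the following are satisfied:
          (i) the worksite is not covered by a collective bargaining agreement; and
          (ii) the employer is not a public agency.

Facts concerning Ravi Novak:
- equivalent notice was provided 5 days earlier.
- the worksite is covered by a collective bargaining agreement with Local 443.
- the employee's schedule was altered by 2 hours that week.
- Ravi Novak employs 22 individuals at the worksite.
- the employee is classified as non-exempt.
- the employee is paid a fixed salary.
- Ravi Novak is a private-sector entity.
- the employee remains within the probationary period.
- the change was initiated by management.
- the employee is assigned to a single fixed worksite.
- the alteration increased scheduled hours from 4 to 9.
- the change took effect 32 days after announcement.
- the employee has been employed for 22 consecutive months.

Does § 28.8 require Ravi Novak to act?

No — not required.

(a) non-exempt — met.
(b) < 30 days' notice — not satisfied.
(1): T OR F → true.
(A) past probation — fails.
(B) not (≥ 18 at site) — not met.
(C) hours reduced — not satisfied.
(D) not (fixed location) — not met.
(E) hourly-paid — not satisfied.
(i): F OR F OR F OR F OR F → false.
(ii) tenure ≥ 6 mo. — holds.
(a): F AND T → false.
(i) schedule shift > 4h — not satisfied.
(ii) no recent notice — fails.
So (b) is not satisfied (F AND F).
(i) no CBA — fails.
(ii) not (public agency) — satisfied.
(c) = F AND T = false.
So (2) is not satisfied (F OR F OR F).
Overall = T AND F = false.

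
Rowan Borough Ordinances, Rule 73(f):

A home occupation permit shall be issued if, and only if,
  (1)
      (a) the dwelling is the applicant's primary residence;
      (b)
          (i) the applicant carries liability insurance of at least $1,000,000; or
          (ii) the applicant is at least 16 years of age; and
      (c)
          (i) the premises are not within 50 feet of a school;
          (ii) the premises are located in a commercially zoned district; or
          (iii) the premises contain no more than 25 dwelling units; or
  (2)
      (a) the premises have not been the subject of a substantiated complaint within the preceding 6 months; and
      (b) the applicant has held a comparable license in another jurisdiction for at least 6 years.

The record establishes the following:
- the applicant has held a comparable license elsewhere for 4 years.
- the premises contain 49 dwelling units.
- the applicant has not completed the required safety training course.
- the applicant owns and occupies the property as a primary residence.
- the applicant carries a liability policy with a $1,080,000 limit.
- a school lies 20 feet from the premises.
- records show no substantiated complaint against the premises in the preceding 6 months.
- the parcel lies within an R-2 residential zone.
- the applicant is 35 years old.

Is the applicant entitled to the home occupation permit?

No — denied.

(a) primary residence — satisfied.
(i) insurance ≥ $1,000,000 — met.
(ii) age ≥ 16 — satisfied.
So (b) is satisfied (T OR T).
(i) ≥50 ft from school — fails.
(ii) commercially zoned — not satisfied.
(iii) ≤ 25 units — not met.
(c): F OR F OR F → false.
So (1) is not satisfied (T AND T AND F).
(a) no complaint in 6 mo. — met.
(b) prior license ≥ 6 yr — not satisfied.
(2) = T AND F = false.
Overall: F OR F → false.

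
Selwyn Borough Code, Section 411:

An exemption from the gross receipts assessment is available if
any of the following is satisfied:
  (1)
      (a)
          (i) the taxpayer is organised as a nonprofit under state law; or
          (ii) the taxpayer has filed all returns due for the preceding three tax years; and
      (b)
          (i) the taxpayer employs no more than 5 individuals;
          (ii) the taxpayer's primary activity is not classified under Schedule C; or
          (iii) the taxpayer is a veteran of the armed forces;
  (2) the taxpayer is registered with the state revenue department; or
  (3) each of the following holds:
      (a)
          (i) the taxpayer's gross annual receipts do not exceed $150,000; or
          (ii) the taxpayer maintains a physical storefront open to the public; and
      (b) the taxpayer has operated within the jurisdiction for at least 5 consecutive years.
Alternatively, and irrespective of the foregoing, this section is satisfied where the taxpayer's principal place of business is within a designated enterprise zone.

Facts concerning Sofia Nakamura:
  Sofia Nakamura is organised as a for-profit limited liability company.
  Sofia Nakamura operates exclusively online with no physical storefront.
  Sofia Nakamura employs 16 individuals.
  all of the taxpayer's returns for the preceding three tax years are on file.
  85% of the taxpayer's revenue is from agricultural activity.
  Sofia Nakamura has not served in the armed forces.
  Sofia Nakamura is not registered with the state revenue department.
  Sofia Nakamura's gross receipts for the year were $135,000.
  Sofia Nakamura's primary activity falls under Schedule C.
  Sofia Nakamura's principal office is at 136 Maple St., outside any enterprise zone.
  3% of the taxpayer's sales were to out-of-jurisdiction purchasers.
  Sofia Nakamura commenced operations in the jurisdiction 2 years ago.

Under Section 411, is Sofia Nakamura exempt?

No — not exempt.

(i) nonprofit — not satisfied.
(ii) returns current — holds.
(a) = F OR T = true.
(i) ≤ 5 employees — not met.
(ii) not (Schedule C activity) — not satisfied.
(iii) veteran — not met.
(b): F OR F OR F → false.
(1) = T AND F = false.
(2) state-registered — fails.
(i) receipts ≤ $150,000 — holds.
(ii) has storefront — fails.
(a) = T OR F = true.
(b) ≥ 5 yrs in jurisdiction — not met.
(3): T AND F → false.
Overall = F OR F OR F = false.
Exception (in enterprise zone) — not satisfied.
Result: main false OR exception false → false.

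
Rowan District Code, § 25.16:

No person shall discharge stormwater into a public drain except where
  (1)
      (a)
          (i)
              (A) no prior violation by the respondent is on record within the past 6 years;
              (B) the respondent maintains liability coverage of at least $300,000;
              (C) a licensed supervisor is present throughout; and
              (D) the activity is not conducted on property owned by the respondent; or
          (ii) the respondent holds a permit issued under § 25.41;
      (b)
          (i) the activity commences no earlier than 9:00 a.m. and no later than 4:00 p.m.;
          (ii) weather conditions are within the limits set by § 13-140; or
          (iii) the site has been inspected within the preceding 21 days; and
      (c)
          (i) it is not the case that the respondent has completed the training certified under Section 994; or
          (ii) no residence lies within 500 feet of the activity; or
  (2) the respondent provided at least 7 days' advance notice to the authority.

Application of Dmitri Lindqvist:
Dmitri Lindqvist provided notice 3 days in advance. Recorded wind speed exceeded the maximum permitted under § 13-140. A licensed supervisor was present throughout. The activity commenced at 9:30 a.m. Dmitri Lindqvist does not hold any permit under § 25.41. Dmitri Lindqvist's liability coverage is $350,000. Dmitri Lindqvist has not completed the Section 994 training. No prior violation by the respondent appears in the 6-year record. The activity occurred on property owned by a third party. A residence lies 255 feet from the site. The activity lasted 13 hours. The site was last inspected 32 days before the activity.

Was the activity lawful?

Yes — lawful.

(A) no prior violation — holds.
(B) coverage ≥ $300,000 — met.
(C) supervisor present — satisfied.
(D) not (own property) — holds.
So (i) is satisfied (T AND T AND T AND T).
(ii) holds permit — not satisfied.
So (a) is satisfied (T OR F).
(i) start within hours — holds.
(ii) weather ok — fails.
(iii) site inspected — fails.
So (b) is satisfied (T OR F OR F).
(i) not (training certified) — holds.
(ii) no residence in 500 ft — not satisfied.
So (c) is satisfied (T OR F).
So (1) is satisfied (T AND T AND T).
(2) ≥7 days' notice — not met.
Overall: T OR F → true.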